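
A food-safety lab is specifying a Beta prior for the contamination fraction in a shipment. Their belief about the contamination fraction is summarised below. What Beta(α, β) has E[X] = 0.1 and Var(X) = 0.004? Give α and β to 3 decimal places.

α = 2.150, β = 19.350

Let s = α+β. The Beta variance is μ(1−μ)/(s+1).
So s+1 = μ(1−μ)/σ² = (0.1×0.9)/0.004 = 0.09/0.004 = 22.5000, giving s = 21.5000.
Then α = μs = 0.1×21.5000 = 2.150 and β = (1−μ)s = 0.9×21.5000 = 19.350.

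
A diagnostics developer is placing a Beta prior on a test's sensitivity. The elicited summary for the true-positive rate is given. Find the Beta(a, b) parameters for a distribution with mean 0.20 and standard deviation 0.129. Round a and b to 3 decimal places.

Variance = 0.129² = 0.016641. The moment-matching identity a+b = μ(1−μ)/Var − 1 gives
a+b = 0.1600/0.016641 − 1 = 8.6148, so a = μ·8.6148 = 1.723 and b = (1−μ)·8.6148 = 6.892.

a = 1.723, b = 6.892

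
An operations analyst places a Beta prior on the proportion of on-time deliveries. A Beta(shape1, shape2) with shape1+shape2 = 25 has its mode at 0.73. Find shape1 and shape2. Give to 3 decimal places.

shape1 = 17.790, shape2 = 7.210

For shape1,shape2>1 the mode is (shape1−1)/(shape1+shape2−2), so shape1 = mode·(κ−2)+1 = 0.73×23+1 = 17.790.
And shape2 = (1−mode)·(κ−2)+1 = 0.27×23+1 = 7.210.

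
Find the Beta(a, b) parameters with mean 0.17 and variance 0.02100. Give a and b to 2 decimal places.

a = 0.97, b = 4.75

Write ν = a+b; then a = μν and Var = μ(1−μ)/(ν+1).
ν = μ(1−μ)/Var − 1 = 0.1411/0.02100 − 1 = 5.7190.
a = 0.17·5.7190 = 0.97, b = 0.83·5.7190 = 4.75.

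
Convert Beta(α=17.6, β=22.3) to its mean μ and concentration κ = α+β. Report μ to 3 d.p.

κ = α+β = 17.6+22.3 = 39.9; μ = α/κ = 17.6/39.9 = 0.441.

μ = 0.441, κ = 39.9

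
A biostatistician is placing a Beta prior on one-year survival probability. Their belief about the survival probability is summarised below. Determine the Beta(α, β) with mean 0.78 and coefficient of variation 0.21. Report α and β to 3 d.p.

Var = (CV·μ)² = (0.21×0.78)² = 0.026830.
α+β = μ(1−μ)/Var − 1 = 0.1716/0.026830 − 1 = 5.3957.
Thus α = 0.78·5.3957 = 4.209 and β = 0.22·5.3957 = 1.187.

α = 4.209, β = 1.187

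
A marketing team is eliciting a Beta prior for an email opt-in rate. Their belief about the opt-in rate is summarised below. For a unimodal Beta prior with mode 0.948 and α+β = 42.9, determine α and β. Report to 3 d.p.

α = 39.773, β = 3.127

For α,β>1 the mode is (α−1)/(α+β−2), so α = mode·(κ−2)+1 = 0.948×40.9+1 = 39.773.
And β = (1−mode)·(κ−2)+1 = 0.052×40.9+1 = 3.127.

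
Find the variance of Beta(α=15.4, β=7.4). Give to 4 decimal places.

μ = 15.4/22.8 = 0.675439; Var = μ(1−μ)/(α+β+1) = 0.2192213/23.8 = 0.0092.

0.0092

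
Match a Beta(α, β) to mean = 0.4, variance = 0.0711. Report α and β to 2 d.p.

α = 0.95, β = 1.43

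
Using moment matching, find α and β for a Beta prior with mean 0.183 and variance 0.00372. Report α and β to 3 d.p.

α = 7.172, β = 32.019

By moment matching, α+β = μ(1−μ)/σ² − 1 = (0.183·0.817)/0.00372 − 1 = 40.1911 − 1 = 39.1911.
Since α/(α+β) = μ, α = 0.183·39.1911 = 7.172 and β = 0.817·39.1911 = 32.019.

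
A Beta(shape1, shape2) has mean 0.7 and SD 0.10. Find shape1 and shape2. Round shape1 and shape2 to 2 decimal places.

shape1 = 14.00, shape2 = 6.00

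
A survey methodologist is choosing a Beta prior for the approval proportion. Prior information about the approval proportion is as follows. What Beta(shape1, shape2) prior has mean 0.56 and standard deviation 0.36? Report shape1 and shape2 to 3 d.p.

shape1 = 0.505, shape2 = 0.397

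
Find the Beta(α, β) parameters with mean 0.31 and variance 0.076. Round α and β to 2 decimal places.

By moment matching, α+β = μ(1−μ)/σ² − 1 = (0.31·0.69)/0.076 − 1 = 2.8145 − 1 = 1.8145.
Since α/(α+β) = μ, α = 0.31·1.8145 = 0.56 and β = 0.69·1.8145 = 1.25.

α = 0.56, β = 1.25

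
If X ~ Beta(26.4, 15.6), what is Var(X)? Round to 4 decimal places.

Var = αβ/[(α+β)²(α+β+1)] = (26.4×15.6)/(42.0²×43.0) = 411.84/75852.000 = 0.0054.

0.0054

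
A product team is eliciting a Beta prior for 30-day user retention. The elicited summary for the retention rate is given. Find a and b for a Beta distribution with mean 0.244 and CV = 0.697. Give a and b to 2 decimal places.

σ = CV·μ = 0.697×0.244 = 0.17007, so σ² = 0.028923.
s+1 = μ(1−μ)/σ² = 0.184464/0.028923 = 6.3777, so s = a+b = 5.3777.
a = μs = 1.31, b = (1−μ)s = 4.07.

a = 1.31, b = 4.07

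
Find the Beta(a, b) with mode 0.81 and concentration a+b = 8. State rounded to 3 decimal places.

a = 5.860, b = 2.140

For a,b>1 the mode is (a−1)/(a+b−2), so a = mode·(κ−2)+1 = 0.81×6+1 = 5.860.
And b = (1−mode)·(κ−2)+1 = 0.19×6+1 = 2.140.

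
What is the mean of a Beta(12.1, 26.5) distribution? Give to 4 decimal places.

0.3135

E[X] = α/(α+β) = 12.1/38.6 = 0.3135.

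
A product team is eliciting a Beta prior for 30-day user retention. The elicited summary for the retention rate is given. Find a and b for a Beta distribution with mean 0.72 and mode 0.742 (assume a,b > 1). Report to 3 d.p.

Let s = a+b. Mean gives a = μs = 0.72s; mode gives (a−1)/(s−2) = 0.742.
Substituting: 0.72s − 1 = 0.742(s−2) = 0.742s − 1.484, so -0.022s = -0.484 and s = 22.0000.
Then a = 0.72×22.0000 = 15.840 and b = s−a = 6.160.

a = 15.840, b = 6.160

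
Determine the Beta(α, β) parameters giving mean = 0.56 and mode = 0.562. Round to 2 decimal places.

α = 34.72, β = 27.28

Let s = α+β. Mean gives α = μs = 0.56s; mode gives (α−1)/(s−2) = 0.562.
Substituting: 0.56s − 1 = 0.562(s−2) = 0.562s − 1.124, so -0.002s = -0.124 and s = 62.0000.
Then α = 0.56×62.0000 = 34.72 and β = s−α = 27.28.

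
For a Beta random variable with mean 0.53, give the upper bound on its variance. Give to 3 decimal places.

0.249

Var = μ(1−μ)/(α+β+1), which approaches μ(1−μ) as α+β → 0.
So the supremum is μ(1−μ) = 0.53×0.47 = 0.249.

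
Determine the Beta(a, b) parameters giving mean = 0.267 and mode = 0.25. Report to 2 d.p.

a = 7.85, b = 21.56

With s = a+b: μ = a/s and mode = (a−1)/(s−2). Eliminating a = μs,
μs − 1 = m(s−2) ⇒ s(μ−m) = 1−2m ⇒ s = 0.50/0.017 = 29.4118.
So a = μs = 7.85, b = (1−μ)s = 21.56.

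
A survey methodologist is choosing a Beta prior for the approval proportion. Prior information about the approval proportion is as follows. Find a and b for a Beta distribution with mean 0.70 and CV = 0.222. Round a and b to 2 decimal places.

a = 5.39, b = 2.31

σ = CV·μ = 0.222×0.70 = 0.15540, so σ² = 0.024149.
s+1 = μ(1−μ)/σ² = 0.2100/0.024149 = 8.6960, so s = a+b = 7.6960.
a = μs = 5.39, b = (1−μ)s = 2.31.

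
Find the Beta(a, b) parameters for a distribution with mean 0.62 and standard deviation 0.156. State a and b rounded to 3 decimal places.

a = 5.382, b = 3.299

Variance = 0.156² = 0.024336. The moment-matching identity a+b = μ(1−μ)/Var − 1 gives
a+b = 0.2356/0.024336 − 1 = 8.6811, so a = μ·8.6811 = 5.382 and b = (1−μ)·8.6811 = 3.299.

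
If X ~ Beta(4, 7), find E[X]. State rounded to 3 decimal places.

0.364

E[X] = α/(α+β) = 4/11 = 0.364.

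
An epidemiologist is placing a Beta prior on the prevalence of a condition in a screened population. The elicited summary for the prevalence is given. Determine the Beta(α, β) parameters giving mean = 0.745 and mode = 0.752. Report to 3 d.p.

α = 53.640, β = 18.360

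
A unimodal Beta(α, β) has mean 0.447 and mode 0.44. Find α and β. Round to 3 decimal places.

Let s = α+β. Mean gives α = μs = 0.447s; mode gives (α−1)/(s−2) = 0.44.
Substituting: 0.447s − 1 = 0.44(s−2) = 0.44s − 0.88, so 0.007s = 0.12 and s = 17.1429.
Then α = 0.447×17.1429 = 7.663 and β = s−α = 9.480.

α = 7.663, β = 9.480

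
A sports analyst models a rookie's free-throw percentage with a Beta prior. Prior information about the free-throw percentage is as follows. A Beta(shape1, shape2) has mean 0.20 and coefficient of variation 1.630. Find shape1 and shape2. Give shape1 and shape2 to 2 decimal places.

σ = CV·μ = 1.630×0.20 = 0.32600, so σ² = 0.106276.
s+1 = μ(1−μ)/σ² = 0.1600/0.106276 = 1.5055, so s = shape1+shape2 = 0.5055.
shape1 = μs = 0.10, shape2 = (1−μ)s = 0.40.

shape1 = 0.10, shape2 = 0.40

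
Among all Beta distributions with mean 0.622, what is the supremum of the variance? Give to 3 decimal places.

0.235

Var = μ(1−μ)/(α+β+1), which approaches μ(1−μ) as α+β → 0.
So the supremum is μ(1−μ) = 0.622×0.378 = 0.235.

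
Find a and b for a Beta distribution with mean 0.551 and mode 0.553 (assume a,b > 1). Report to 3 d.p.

With s = a+b: μ = a/s and mode = (a−1)/(s−2). Eliminating a = μs,
μs − 1 = m(s−2) ⇒ s(μ−m) = 1−2m ⇒ s = -0.106/-0.002 = 53.0000.
So a = μs = 29.203, b = (1−μ)s = 23.797.

a = 29.203, b = 23.797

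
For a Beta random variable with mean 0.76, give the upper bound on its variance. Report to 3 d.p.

Var = μ(1−μ)/(α+β+1), which approaches μ(1−μ) as α+β → 0.
So the supremum is μ(1−μ) = 0.76×0.24 = 0.182.

0.182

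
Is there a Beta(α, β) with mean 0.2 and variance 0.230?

No

A Beta with mean μ has variance μ(1−μ)/(α+β+1) < μ(1−μ).
Here μ(1−μ) = 0.2×0.8 = 0.16, and 0.230 ≥ 0.16.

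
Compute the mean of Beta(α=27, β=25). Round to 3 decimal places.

E[X] = α/(α+β) = 27/52 = 0.519.

0.519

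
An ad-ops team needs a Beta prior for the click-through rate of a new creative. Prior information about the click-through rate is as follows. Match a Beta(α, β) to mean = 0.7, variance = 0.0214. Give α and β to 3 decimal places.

α = 6.169, β = 2.644

Let s = α+β. The Beta variance is μ(1−μ)/(s+1).
So s+1 = μ(1−μ)/σ² = (0.7×0.3)/0.0214 = 0.21/0.0214 = 9.8131, giving s = 8.8131.
Then α = μs = 0.7×8.8131 = 6.169 and β = (1−μ)s = 0.3×8.8131 = 2.644.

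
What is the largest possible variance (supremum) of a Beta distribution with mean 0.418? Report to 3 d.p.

0.243

Var = μ(1−μ)/(α+β+1), which approaches μ(1−μ) as α+β → 0.
So the supremum is μ(1−μ) = 0.418×0.582 = 0.243.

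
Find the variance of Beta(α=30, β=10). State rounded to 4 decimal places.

Var = αβ/[(α+β)²(α+β+1)] = (30×10)/(40²×41) = 300/65600 = 0.0046.

0.0046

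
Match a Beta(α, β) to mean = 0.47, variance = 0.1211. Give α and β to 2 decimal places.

α = 0.50, β = 0.56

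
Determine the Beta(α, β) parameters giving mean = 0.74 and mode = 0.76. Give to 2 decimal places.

Let s = α+β. Mean gives α = μs = 0.74s; mode gives (α−1)/(s−2) = 0.76.
Substituting: 0.74s − 1 = 0.76(s−2) = 0.76s − 1.52, so -0.02s = -0.52 and s = 26.0000.
Then α = 0.74×26.0000 = 19.24 and β = s−α = 6.76.

α = 19.24, β = 6.76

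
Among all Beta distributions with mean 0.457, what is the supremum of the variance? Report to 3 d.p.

0.248

For fixed mean μ the Beta variance is μ(1−μ)/(α+β+1), increasing as α+β decreases.
Its least upper bound (not attained) is μ(1−μ) = 0.457·0.543 = 0.248.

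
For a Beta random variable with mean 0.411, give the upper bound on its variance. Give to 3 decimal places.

0.242

For fixed mean μ the Beta variance is μ(1−μ)/(α+β+1), increasing as α+β decreases.
Its least upper bound (not attained) is μ(1−μ) = 0.411·0.589 = 0.242.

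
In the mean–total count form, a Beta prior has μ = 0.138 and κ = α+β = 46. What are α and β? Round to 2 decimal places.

α = 6.35, β = 39.65

α = μκ = 0.138×46 = 6.35 and β = (1−μ)κ = 0.862×46 = 39.65.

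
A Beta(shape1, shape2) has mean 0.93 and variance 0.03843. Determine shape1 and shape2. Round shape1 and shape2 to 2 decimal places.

Write ν = shape1+shape2; then shape1 = μν and Var = μ(1−μ)/(ν+1).
ν = μ(1−μ)/Var − 1 = 0.0651/0.03843 − 1 = 0.6940.
shape1 = 0.93·0.6940 = 0.65, shape2 = 0.07·0.6940 = 0.05.

shape1 = 0.65, shape2 = 0.05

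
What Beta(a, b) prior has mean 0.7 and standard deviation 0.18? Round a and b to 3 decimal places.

First σ² = 0.0324. Setting a = μn, b = (1−μ)n with n = a+b,
μ(1−μ)/(n+1) = 0.0324 ⇒ n+1 = 0.21/0.0324 = 6.4815 ⇒ n = 5.4815.
Hence a = 0.7×5.4815 = 3.837, b = 0.3×5.4815 = 1.644.

a = 3.837, b = 1.644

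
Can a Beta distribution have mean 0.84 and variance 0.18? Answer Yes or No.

No

The Beta variance bound is σ² < μ(1−μ).
Here μ(1−μ) = 0.84×0.16 = 0.1344, and 0.18 ≥ 0.1344.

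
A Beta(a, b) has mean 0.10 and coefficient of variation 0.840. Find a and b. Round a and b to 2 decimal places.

a = 1.18, b = 10.58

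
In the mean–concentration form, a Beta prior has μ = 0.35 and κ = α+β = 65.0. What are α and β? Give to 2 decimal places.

α = 22.75, β = 42.25

Split κ in proportion μ : (1−μ): α = 0.35·65.0 = 22.75, β = 65.0 − 22.75 = 42.25.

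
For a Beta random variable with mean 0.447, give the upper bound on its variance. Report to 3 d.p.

0.247

For fixed mean μ the Beta variance is μ(1−μ)/(α+β+1), increasing as α+β decreases.
Its least upper bound (not attained) is μ(1−μ) = 0.447·0.553 = 0.247.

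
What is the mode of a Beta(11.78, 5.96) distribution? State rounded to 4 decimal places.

With α,β > 1, mode = (α−1)/(α+β−2) = 10.78/15.74 = 0.6849.

0.6849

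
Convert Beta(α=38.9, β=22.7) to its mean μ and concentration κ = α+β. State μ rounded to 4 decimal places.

κ = α+β = 38.9+22.7 = 61.6; μ = α/κ = 38.9/61.6 = 0.6315.

μ = 0.6315, κ = 61.6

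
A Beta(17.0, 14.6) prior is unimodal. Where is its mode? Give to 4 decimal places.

0.5405

The density x^(α−1)(1−x)^(β−1) is maximised at (α−1)/(α+β−2) = 16.0/29.6 = 0.5405.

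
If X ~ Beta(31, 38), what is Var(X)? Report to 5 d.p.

μ = 31/69 = 0.449275; Var = μ(1−μ)/(α+β+1) = 0.2474270/70 = 0.00353.

0.00353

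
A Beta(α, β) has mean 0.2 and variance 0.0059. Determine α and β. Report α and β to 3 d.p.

Write ν = α+β; then α = μν and Var = μ(1−μ)/(ν+1).
ν = μ(1−μ)/Var − 1 = 0.16/0.0059 − 1 = 26.1186.
α = 0.2·26.1186 = 5.224, β = 0.8·26.1186 = 20.895.

α = 5.224, β = 20.895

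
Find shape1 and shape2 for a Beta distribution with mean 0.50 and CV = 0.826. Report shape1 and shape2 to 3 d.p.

σ = CV·μ = 0.826×0.50 = 0.41300, so σ² = 0.170569.
s+1 = μ(1−μ)/σ² = 0.2500/0.170569 = 1.4657, so s = shape1+shape2 = 0.4657.
shape1 = μs = 0.233, shape2 = (1−μ)s = 0.233.

shape1 = 0.233, shape2 = 0.233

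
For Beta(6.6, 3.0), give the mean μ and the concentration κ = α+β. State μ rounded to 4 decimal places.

κ = α+β = 6.6+3.0 = 9.6; μ = α/κ = 6.6/9.6 = 0.6875.

μ = 0.6875, κ = 9.6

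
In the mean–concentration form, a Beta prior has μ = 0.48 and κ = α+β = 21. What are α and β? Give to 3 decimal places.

Split κ in proportion μ : (1−μ): α = 0.48·21 = 10.080, β = 21 − 10.080 = 10.920.

α = 10.080, β = 10.920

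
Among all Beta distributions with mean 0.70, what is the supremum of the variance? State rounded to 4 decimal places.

0.2100

Var = μ(1−μ)/(α+β+1), which approaches μ(1−μ) as α+β → 0.
So the supremum is μ(1−μ) = 0.70×0.30 = 0.2100.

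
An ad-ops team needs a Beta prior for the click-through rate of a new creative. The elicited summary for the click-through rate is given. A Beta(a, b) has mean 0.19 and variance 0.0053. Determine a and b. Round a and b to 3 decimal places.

By moment matching, a+b = μ(1−μ)/σ² − 1 = (0.19·0.81)/0.0053 − 1 = 29.0377 − 1 = 28.0377.
Since a/(a+b) = μ, a = 0.19·28.0377 = 5.327 and b = 0.81·28.0377 = 22.711.

a = 5.327, b = 22.711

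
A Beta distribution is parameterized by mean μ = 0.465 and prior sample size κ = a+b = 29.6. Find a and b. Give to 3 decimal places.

a = 13.764, b = 15.836

Split κ in proportion μ : (1−μ): a = 0.465·29.6 = 13.764, b = 29.6 − 13.764 = 15.836.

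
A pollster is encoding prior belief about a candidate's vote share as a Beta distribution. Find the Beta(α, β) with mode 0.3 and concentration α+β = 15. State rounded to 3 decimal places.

α = 4.900, β = 10.100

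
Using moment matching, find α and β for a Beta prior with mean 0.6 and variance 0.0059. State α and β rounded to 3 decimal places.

α = 23.807, β = 15.871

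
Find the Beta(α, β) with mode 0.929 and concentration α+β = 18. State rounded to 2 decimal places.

α = 15.86, β = 2.14

Mode = (α−1)/(κ−2) with κ = α+β, so α−1 = 0.929·16 = 14.86.
α = 15.86; β = κ − α = 2.14.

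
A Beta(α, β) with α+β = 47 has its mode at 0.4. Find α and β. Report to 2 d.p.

α = 19.00, β = 28.00

Mode = (α−1)/(κ−2) with κ = α+β, so α−1 = 0.4·45 = 18.00.
α = 19.00; β = κ − α = 28.00.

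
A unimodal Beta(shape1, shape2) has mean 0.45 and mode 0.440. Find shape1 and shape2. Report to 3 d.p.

shape1 = 5.400, shape2 = 6.600

Let s = shape1+shape2. Mean gives shape1 = μs = 0.45s; mode gives (shape1−1)/(s−2) = 0.440.
Substituting: 0.45s − 1 = 0.440(s−2) = 0.440s − 0.880, so 0.010s = 0.120 and s = 12.0000.
Then shape1 = 0.45×12.0000 = 5.400 and shape2 = s−shape1 = 6.600.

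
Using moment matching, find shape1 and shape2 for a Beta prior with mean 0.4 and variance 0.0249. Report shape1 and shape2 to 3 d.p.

By moment matching, shape1+shape2 = μ(1−μ)/σ² − 1 = (0.4·0.6)/0.0249 − 1 = 9.6386 − 1 = 8.6386.
Since shape1/(shape1+shape2) = μ, shape1 = 0.4·8.6386 = 3.455 and shape2 = 0.6·8.6386 = 5.183.

shape1 = 3.455, shape2 = 5.183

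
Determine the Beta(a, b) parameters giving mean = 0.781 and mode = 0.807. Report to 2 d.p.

Let s = a+b. Mean gives a = μs = 0.781s; mode gives (a−1)/(s−2) = 0.807.
Substituting: 0.781s − 1 = 0.807(s−2) = 0.807s − 1.614, so -0.026s = -0.614 and s = 23.6154.
Then a = 0.781×23.6154 = 18.44 and b = s−a = 5.17.

a = 18.44, b = 5.17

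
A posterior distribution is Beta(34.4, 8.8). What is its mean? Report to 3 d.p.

0.796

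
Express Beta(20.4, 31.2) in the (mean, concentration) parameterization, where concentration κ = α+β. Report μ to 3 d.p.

κ = α+β = 20.4+31.2 = 51.6; μ = α/κ = 20.4/51.6 = 0.395.

μ = 0.395, κ = 51.6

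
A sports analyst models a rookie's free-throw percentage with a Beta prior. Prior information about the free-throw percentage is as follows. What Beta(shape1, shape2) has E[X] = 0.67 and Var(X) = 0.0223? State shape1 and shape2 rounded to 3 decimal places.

shape1 = 5.973, shape2 = 2.942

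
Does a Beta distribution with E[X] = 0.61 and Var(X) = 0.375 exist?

The Beta variance bound is σ² < μ(1−μ).
Here μ(1−μ) = 0.61×0.39 = 0.2379, and 0.375 ≥ 0.2379.

No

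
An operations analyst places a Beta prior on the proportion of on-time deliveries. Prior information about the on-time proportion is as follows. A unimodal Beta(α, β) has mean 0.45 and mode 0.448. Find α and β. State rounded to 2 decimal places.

α = 23.40, β = 28.60

With s = α+β: μ = α/s and mode = (α−1)/(s−2). Eliminating α = μs,
μs − 1 = m(s−2) ⇒ s(μ−m) = 1−2m ⇒ s = 0.104/0.002 = 52.0000.
So α = μs = 23.40, β = (1−μ)s = 28.60.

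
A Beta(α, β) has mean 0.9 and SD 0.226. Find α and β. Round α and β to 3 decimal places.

α = 0.686, β = 0.076

σ² = 0.226² = 0.051076.
With s = α+β, Var = μ(1−μ)/(s+1), so s+1 = (0.9×0.1)/0.051076 = 1.7621 and s = 0.7621.
α = μs = 0.686, β = (1−μ)s = 0.076.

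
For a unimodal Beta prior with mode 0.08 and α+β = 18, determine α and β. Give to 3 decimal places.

α = 2.280, β = 15.720

Mode = (α−1)/(κ−2) with κ = α+β, so α−1 = 0.08·16 = 1.280.
α = 2.280; β = κ − α = 15.720.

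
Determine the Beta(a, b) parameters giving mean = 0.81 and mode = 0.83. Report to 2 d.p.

a = 26.73, b = 6.27

With s = a+b: μ = a/s and mode = (a−1)/(s−2). Eliminating a = μs,
μs − 1 = m(s−2) ⇒ s(μ−m) = 1−2m ⇒ s = -0.66/-0.02 = 33.0000.
So a = μs = 26.73, b = (1−μ)s = 6.27.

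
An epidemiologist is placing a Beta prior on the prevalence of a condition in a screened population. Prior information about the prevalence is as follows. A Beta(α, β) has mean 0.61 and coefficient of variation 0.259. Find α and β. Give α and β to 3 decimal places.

α = 5.204, β = 3.327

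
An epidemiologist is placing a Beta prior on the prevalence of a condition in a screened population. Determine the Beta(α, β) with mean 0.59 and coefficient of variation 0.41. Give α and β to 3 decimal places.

α = 1.849, β = 1.285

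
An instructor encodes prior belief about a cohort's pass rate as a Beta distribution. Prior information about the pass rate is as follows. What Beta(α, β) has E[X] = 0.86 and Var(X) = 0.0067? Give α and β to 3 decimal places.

Write ν = α+β; then α = μν and Var = μ(1−μ)/(ν+1).
ν = μ(1−μ)/Var − 1 = 0.1204/0.0067 − 1 = 16.9701.
α = 0.86·16.9701 = 14.594, β = 0.14·16.9701 = 2.376.

α = 14.594, β = 2.376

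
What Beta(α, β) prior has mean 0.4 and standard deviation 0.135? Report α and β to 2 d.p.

α = 4.87, β = 7.30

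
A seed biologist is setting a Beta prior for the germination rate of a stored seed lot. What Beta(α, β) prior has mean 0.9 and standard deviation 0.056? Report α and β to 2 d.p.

First σ² = 0.003136. Setting α = μn, β = (1−μ)n with n = α+β,
μ(1−μ)/(n+1) = 0.003136 ⇒ n+1 = 0.09/0.003136 = 28.6990 ⇒ n = 27.6990.
Hence α = 0.9×27.6990 = 24.93, β = 0.1×27.6990 = 2.77.

α = 24.93, β = 2.77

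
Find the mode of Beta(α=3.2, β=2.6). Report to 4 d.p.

0.5789

The density x^(α−1)(1−x)^(β−1) is maximised at (α−1)/(α+β−2) = 2.2/3.8 = 0.5789.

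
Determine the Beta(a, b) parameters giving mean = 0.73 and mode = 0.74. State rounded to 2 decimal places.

a = 35.04, b = 12.96

With s = a+b: μ = a/s and mode = (a−1)/(s−2). Eliminating a = μs,
μs − 1 = m(s−2) ⇒ s(μ−m) = 1−2m ⇒ s = -0.48/-0.01 = 48.0000.
So a = μs = 35.04, b = (1−μ)s = 12.96.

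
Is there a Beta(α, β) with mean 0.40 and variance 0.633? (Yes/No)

The Beta variance bound is σ² < μ(1−μ).
Here μ(1−μ) = 0.40×0.60 = 0.2400, and 0.633 ≥ 0.2400.

No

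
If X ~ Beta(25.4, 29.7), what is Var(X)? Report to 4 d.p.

0.0044

α+β = 55.1 and αβ = 754.38, so Var = αβ/[(α+β)²(α+β+1)] = 754.38/170320.161 = 0.0044.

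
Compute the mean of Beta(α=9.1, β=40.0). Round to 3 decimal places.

0.185

The Beta mean is α/(α+β) = 9.1/(9.1+40.0) = 0.185.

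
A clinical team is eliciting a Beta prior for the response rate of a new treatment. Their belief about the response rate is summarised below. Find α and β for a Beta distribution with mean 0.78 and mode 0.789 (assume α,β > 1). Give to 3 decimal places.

α = 50.093, β = 14.129

Let s = α+β. Mean gives α = μs = 0.78s; mode gives (α−1)/(s−2) = 0.789.
Substituting: 0.78s − 1 = 0.789(s−2) = 0.789s − 1.578, so -0.009s = -0.578 and s = 64.2222.
Then α = 0.78×64.2222 = 50.093 and β = s−α = 14.129.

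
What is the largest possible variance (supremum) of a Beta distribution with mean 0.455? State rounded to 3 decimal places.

0.248

For fixed mean μ the Beta variance is μ(1−μ)/(α+β+1), increasing as α+β decreases.
Its least upper bound (not attained) is μ(1−μ) = 0.455·0.545 = 0.248.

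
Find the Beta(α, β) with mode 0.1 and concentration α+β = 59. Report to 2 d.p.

α = 6.70, β = 52.30

Since the density peak of Beta(α,β) is at (α−1)/(α+β−2),
α = 1 + 0.1(59−2) = 6.70 and β = 59 − 6.70 = 52.30.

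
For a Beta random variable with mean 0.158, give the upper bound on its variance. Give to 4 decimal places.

Var = μ(1−μ)/(α+β+1), which approaches μ(1−μ) as α+β → 0.
So the supremum is μ(1−μ) = 0.158×0.842 = 0.1330.

0.1330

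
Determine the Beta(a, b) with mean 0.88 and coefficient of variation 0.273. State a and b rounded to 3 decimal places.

Var = (CV·μ)² = (0.273×0.88)² = 0.057715.
a+b = μ(1−μ)/Var − 1 = 0.1056/0.057715 − 1 = 0.8297.
Thus a = 0.88·0.8297 = 0.730 and b = 0.12·0.8297 = 0.100.

a = 0.730, b = 0.100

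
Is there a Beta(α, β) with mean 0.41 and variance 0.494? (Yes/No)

No

The Beta variance bound is σ² < μ(1−μ).
Here μ(1−μ) = 0.41×0.59 = 0.2419, and 0.494 ≥ 0.2419.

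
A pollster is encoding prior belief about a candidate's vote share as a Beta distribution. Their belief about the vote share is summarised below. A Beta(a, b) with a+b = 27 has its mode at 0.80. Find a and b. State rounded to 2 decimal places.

a = 21.00, b = 6.00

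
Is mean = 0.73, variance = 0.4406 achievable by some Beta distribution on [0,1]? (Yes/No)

For any Beta, Var(X) < E[X]·(1−E[X]).
Here μ(1−μ) = 0.73×0.27 = 0.1971, and 0.4406 ≥ 0.1971.

No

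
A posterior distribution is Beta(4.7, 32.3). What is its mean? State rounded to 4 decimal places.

0.1270

E[X] = α/(α+β) = 4.7/37.0 = 0.1270.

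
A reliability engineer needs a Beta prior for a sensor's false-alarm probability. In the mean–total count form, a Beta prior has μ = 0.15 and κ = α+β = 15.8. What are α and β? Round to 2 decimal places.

α = μκ = 0.15×15.8 = 2.37 and β = (1−μ)κ = 0.85×15.8 = 13.43.

α = 2.37, β = 13.43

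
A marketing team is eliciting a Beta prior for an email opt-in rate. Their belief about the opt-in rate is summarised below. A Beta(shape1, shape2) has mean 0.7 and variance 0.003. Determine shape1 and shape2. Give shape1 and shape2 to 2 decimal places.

shape1 = 48.30, shape2 = 20.70

By moment matching, shape1+shape2 = μ(1−μ)/σ² − 1 = (0.7·0.3)/0.003 − 1 = 70.0000 − 1 = 69.0000.
Since shape1/(shape1+shape2) = μ, shape1 = 0.7·69.0000 = 48.30 and shape2 = 0.3·69.0000 = 20.70.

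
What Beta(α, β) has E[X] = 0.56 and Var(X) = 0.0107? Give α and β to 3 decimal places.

α = 12.336, β = 9.692

Write ν = α+β; then α = μν and Var = μ(1−μ)/(ν+1).
ν = μ(1−μ)/Var − 1 = 0.2464/0.0107 − 1 = 22.0280.
α = 0.56·22.0280 = 12.336, β = 0.44·22.0280 = 9.692.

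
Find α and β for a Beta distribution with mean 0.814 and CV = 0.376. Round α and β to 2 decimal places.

α = 0.50, β = 0.11

Var = (CV·μ)² = (0.376×0.814)² = 0.093675.
α+β = μ(1−μ)/Var − 1 = 0.151404/0.093675 − 1 = 0.6163.
Thus α = 0.814·0.6163 = 0.50 and β = 0.186·0.6163 = 0.11.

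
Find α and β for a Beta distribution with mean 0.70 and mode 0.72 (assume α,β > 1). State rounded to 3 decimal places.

α = 15.400, β = 6.600

Let s = α+β. Mean gives α = μs = 0.70s; mode gives (α−1)/(s−2) = 0.72.
Substituting: 0.70s − 1 = 0.72(s−2) = 0.72s − 1.44, so -0.02s = -0.44 and s = 22.0000.
Then α = 0.70×22.0000 = 15.400 and β = s−α = 6.600.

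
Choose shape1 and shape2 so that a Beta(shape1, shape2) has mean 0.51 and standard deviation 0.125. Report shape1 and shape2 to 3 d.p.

shape1 = 7.647, shape2 = 7.347

σ² = 0.125² = 0.015625.
With s = shape1+shape2, Var = μ(1−μ)/(s+1), so s+1 = (0.51×0.49)/0.015625 = 15.9936 and s = 14.9936.
shape1 = μs = 7.647, shape2 = (1−μ)s = 7.347.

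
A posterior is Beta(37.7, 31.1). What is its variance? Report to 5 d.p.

0.00355

Var = αβ/[(α+β)²(α+β+1)] = (37.7×31.1)/(68.8²×69.8) = 1172.47/330394.112 = 0.00355.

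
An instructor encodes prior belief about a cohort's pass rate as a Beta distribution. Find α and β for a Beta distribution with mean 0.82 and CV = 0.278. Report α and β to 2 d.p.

Var = (CV·μ)² = (0.278×0.82)² = 0.051966.
α+β = μ(1−μ)/Var − 1 = 0.1476/0.051966 − 1 = 1.8403.
Thus α = 0.82·1.8403 = 1.51 and β = 0.18·1.8403 = 0.33.

α = 1.51, β = 0.33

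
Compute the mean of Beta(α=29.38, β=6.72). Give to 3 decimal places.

0.814

The Beta mean is α/(α+β) = 29.38/(29.38+6.72) = 0.814.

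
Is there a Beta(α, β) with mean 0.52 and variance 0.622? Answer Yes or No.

No

A Beta with mean μ has variance μ(1−μ)/(α+β+1) < μ(1−μ).
Here μ(1−μ) = 0.52×0.48 = 0.2496, and 0.622 ≥ 0.2496.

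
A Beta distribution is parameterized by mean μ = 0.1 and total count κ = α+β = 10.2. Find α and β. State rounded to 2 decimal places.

Split κ in proportion μ : (1−μ): α = 0.1·10.2 = 1.02, β = 10.2 − 1.02 = 9.18.

α = 1.02, β = 9.18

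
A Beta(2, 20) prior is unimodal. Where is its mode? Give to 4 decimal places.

The density x^(α−1)(1−x)^(β−1) is maximised at (α−1)/(α+β−2) = 1/20 = 0.0500.

0.0500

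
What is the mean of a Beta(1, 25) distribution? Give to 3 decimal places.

0.038

The Beta mean is α/(α+β) = 1/(1+25) = 0.038.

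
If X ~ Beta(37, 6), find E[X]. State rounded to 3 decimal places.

0.860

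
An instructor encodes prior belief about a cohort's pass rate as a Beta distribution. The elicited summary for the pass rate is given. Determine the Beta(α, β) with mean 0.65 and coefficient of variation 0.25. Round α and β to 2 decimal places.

α = 4.95, β = 2.67

σ = CV·μ = 0.25×0.65 = 0.16250, so σ² = 0.026406.
s+1 = μ(1−μ)/σ² = 0.2275/0.026406 = 8.6154, so s = α+β = 7.6154.
α = μs = 4.95, β = (1−μ)s = 2.67.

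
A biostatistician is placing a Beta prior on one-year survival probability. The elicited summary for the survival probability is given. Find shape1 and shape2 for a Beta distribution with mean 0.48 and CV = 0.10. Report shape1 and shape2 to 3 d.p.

σ = CV·μ = 0.10×0.48 = 0.04800, so σ² = 0.002304.
s+1 = μ(1−μ)/σ² = 0.2496/0.002304 = 108.3333, so s = shape1+shape2 = 107.3333.
shape1 = μs = 51.520, shape2 = (1−μ)s = 55.813.

shape1 = 51.520, shape2 = 55.813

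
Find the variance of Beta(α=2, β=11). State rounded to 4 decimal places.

μ = 2/13 = 0.153846; Var = μ(1−μ)/(α+β+1) = 0.1301775/14 = 0.0093.

0.0093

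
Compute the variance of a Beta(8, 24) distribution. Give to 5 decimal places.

μ = 8/32 = 0.250000; Var = μ(1−μ)/(α+β+1) = 0.1875000/33 = 0.00568.

0.00568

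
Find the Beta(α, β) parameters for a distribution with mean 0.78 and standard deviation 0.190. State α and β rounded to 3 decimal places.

α = 2.928, β = 0.826

σ² = 0.190² = 0.036100.
With s = α+β, Var = μ(1−μ)/(s+1), so s+1 = (0.78×0.22)/0.036100 = 4.7535 and s = 3.7535.
α = μs = 2.928, β = (1−μ)s = 0.826.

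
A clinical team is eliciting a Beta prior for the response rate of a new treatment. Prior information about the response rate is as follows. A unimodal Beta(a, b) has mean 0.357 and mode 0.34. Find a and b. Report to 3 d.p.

a = 6.720, b = 12.104

With s = a+b: μ = a/s and mode = (a−1)/(s−2). Eliminating a = μs,
μs − 1 = m(s−2) ⇒ s(μ−m) = 1−2m ⇒ s = 0.32/0.017 = 18.8235.
So a = μs = 6.720, b = (1−μ)s = 12.104.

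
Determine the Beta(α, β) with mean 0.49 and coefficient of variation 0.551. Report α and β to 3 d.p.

σ = CV·μ = 0.551×0.49 = 0.26999, so σ² = 0.072895.
s+1 = μ(1−μ)/σ² = 0.2499/0.072895 = 3.4282, so s = α+β = 2.4282.
α = μs = 1.190, β = (1−μ)s = 1.238.

α = 1.190, β = 1.238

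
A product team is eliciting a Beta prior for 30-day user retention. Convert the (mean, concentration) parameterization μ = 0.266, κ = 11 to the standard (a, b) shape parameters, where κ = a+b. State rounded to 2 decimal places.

a = 2.93, b = 8.07

Split κ in proportion μ : (1−μ): a = 0.266·11 = 2.93, b = 11 − 2.93 = 8.07.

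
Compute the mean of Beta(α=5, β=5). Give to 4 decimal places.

0.5000

The Beta mean is α/(α+β) = 5/(5+5) = 0.5000.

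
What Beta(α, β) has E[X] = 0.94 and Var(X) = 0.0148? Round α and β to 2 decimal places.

α = 2.64, β = 0.17

Write ν = α+β; then α = μν and Var = μ(1−μ)/(ν+1).
ν = μ(1−μ)/Var − 1 = 0.0564/0.0148 − 1 = 2.8108.
α = 0.94·2.8108 = 2.64, β = 0.06·2.8108 = 0.17.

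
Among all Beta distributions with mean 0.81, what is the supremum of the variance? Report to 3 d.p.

0.154

Var = μ(1−μ)/(α+β+1), which approaches μ(1−μ) as α+β → 0.
So the supremum is μ(1−μ) = 0.81×0.19 = 0.154.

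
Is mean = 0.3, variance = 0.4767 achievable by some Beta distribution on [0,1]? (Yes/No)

No

The Beta variance bound is σ² < μ(1−μ).
Here μ(1−μ) = 0.3×0.7 = 0.21, and 0.4767 ≥ 0.21.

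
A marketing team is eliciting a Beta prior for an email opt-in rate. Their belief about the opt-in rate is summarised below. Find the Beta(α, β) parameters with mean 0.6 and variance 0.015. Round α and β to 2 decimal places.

α = 9.00, β = 6.00

Write ν = α+β; then α = μν and Var = μ(1−μ)/(ν+1).
ν = μ(1−μ)/Var − 1 = 0.24/0.015 − 1 = 15.0000.
α = 0.6·15.0000 = 9.00, β = 0.4·15.0000 = 6.00.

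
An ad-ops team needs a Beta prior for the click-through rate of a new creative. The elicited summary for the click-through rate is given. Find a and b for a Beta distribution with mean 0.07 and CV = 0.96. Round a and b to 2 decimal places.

a = 0.94, b = 12.48

Var = (CV·μ)² = (0.96×0.07)² = 0.004516.
a+b = μ(1−μ)/Var − 1 = 0.0651/0.004516 − 1 = 13.4159.
Thus a = 0.07·13.4159 = 0.94 and b = 0.93·13.4159 = 12.48.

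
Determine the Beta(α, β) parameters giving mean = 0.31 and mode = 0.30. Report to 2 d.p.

α = 12.40, β = 27.60

With s = α+β: μ = α/s and mode = (α−1)/(s−2). Eliminating α = μs,
μs − 1 = m(s−2) ⇒ s(μ−m) = 1−2m ⇒ s = 0.40/0.01 = 40.0000.
So α = μs = 12.40, β = (1−μ)s = 27.60.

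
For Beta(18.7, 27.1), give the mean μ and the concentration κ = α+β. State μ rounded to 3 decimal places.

κ = α+β = 18.7+27.1 = 45.8; μ = α/κ = 18.7/45.8 = 0.408.

μ = 0.408, κ = 45.8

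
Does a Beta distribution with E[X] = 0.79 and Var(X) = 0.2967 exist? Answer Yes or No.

No

For any Beta, Var(X) < E[X]·(1−E[X]).
Here μ(1−μ) = 0.79×0.21 = 0.1659, and 0.2967 ≥ 0.1659.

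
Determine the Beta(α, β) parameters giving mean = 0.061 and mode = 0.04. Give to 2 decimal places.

With s = α+β: μ = α/s and mode = (α−1)/(s−2). Eliminating α = μs,
μs − 1 = m(s−2) ⇒ s(μ−m) = 1−2m ⇒ s = 0.92/0.021 = 43.8095.
So α = μs = 2.67, β = (1−μ)s = 41.14.

α = 2.67, β = 41.14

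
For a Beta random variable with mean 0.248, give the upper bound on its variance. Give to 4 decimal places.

0.1865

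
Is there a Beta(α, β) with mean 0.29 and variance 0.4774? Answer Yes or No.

No

The Beta variance bound is σ² < μ(1−μ).
Here μ(1−μ) = 0.29×0.71 = 0.2059, and 0.4774 ≥ 0.2059.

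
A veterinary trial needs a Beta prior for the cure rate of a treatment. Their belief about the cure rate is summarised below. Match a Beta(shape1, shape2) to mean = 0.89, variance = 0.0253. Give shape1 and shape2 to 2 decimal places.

Let s = shape1+shape2. The Beta variance is μ(1−μ)/(s+1).
So s+1 = μ(1−μ)/σ² = (0.89×0.11)/0.0253 = 0.0979/0.0253 = 3.8696, giving s = 2.8696.
Then shape1 = μs = 0.89×2.8696 = 2.55 and shape2 = (1−μ)s = 0.11×2.8696 = 0.32.

shape1 = 2.55, shape2 = 0.32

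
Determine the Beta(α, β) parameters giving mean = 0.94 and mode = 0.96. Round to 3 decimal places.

α = 43.240, β = 2.760

Let s = α+β. Mean gives α = μs = 0.94s; mode gives (α−1)/(s−2) = 0.96.
Substituting: 0.94s − 1 = 0.96(s−2) = 0.96s − 1.92, so -0.02s = -0.92 and s = 46.0000.
Then α = 0.94×46.0000 = 43.240 and β = s−α = 2.760.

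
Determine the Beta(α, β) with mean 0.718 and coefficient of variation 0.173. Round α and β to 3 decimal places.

σ = CV·μ = 0.173×0.718 = 0.12421, so σ² = 0.015429.
s+1 = μ(1−μ)/σ² = 0.202476/0.015429 = 13.1230, so s = α+β = 12.1230.
α = μs = 8.704, β = (1−μ)s = 3.419.

α = 8.704, β = 3.419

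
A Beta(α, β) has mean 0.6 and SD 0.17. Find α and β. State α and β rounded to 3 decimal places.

α = 4.383, β = 2.922

σ² = 0.17² = 0.0289.
With s = α+β, Var = μ(1−μ)/(s+1), so s+1 = (0.6×0.4)/0.0289 = 8.3045 and s = 7.3045.
α = μs = 4.383, β = (1−μ)s = 2.922.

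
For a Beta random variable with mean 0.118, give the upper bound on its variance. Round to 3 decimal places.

0.104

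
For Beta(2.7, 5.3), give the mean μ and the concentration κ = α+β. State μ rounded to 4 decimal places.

κ = α+β = 2.7+5.3 = 8.0; μ = α/κ = 2.7/8.0 = 0.3375.

μ = 0.3375, κ = 8.0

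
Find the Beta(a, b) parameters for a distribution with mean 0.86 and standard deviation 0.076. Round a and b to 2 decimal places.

a = 17.07, b = 2.78

First σ² = 0.005776. Setting a = μn, b = (1−μ)n with n = a+b,
μ(1−μ)/(n+1) = 0.005776 ⇒ n+1 = 0.1204/0.005776 = 20.8449 ⇒ n = 19.8449.
Hence a = 0.86×19.8449 = 17.07, b = 0.14×19.8449 = 2.78.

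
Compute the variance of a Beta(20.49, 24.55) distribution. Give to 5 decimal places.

μ = 20.49/45.04 = 0.454929; Var = μ(1−μ)/(α+β+1) = 0.2479686/46.04 = 0.00539.

0.00539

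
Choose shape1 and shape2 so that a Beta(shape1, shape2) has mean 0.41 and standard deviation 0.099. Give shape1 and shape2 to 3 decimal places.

Variance = 0.099² = 0.009801. The moment-matching identity shape1+shape2 = μ(1−μ)/Var − 1 gives
shape1+shape2 = 0.2419/0.009801 − 1 = 23.6812, so shape1 = μ·23.6812 = 9.709 and shape2 = (1−μ)·23.6812 = 13.972.

shape1 = 9.709, shape2 = 13.972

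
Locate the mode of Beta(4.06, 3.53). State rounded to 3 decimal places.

0.547

The density x^(α−1)(1−x)^(β−1) is maximised at (α−1)/(α+β−2) = 3.06/5.59 = 0.547.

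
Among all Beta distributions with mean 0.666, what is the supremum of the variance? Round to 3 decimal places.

0.222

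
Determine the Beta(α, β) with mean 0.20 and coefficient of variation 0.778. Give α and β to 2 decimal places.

Var = (CV·μ)² = (0.778×0.20)² = 0.024211.
α+β = μ(1−μ)/Var − 1 = 0.1600/0.024211 − 1 = 5.6085.
Thus α = 0.20·5.6085 = 1.12 and β = 0.80·5.6085 = 4.49.

α = 1.12, β = 4.49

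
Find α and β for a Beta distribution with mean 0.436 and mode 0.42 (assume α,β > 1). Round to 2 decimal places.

α = 4.36, β = 5.64

Let s = α+β. Mean gives α = μs = 0.436s; mode gives (α−1)/(s−2) = 0.42.
Substituting: 0.436s − 1 = 0.42(s−2) = 0.42s − 0.84, so 0.016s = 0.16 and s = 10.0000.
Then α = 0.436×10.0000 = 4.36 and β = s−α = 5.64.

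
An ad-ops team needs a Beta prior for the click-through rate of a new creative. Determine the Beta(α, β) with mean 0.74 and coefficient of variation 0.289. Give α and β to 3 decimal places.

σ = CV·μ = 0.289×0.74 = 0.21386, so σ² = 0.045736.
s+1 = μ(1−μ)/σ² = 0.1924/0.045736 = 4.2067, so s = α+β = 3.2067.
α = μs = 2.373, β = (1−μ)s = 0.834.

α = 2.373, β = 0.834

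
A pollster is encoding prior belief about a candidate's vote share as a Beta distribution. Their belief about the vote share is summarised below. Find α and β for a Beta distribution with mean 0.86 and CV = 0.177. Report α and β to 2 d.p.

σ = CV·μ = 0.177×0.86 = 0.15222, so σ² = 0.023171.
s+1 = μ(1−μ)/σ² = 0.1204/0.023171 = 5.1962, so s = α+β = 4.1962.
α = μs = 3.61, β = (1−μ)s = 0.59.

α = 3.61, β = 0.59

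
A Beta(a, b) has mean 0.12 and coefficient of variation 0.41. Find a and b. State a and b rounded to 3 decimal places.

a = 5.115, b = 37.510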